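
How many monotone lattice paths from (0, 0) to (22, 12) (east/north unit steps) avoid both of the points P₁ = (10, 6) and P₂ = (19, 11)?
Number of paths = 245312392

Inclusion–exclusion. Total paths: C(34, 22) = 548354040. Through P₁: C(16, 10)·C(18, 12) = 148660512. Through P₂: C(30, 19)·C(4, 3) = 218509200. Since P₁ is strictly southwest of P₂, a monotone path through both must visit P₁ then P₂; paths through both = C(16, 10)·C(14, 9)·C(4, 3) = 64128064. Avoid both = 548354040 − 148660512 − 218509200 + 64128064 = 245312392.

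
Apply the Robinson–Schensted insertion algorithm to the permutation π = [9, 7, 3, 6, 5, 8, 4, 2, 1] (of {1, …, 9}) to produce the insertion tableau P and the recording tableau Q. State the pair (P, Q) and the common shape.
P = [1, 4, 8] / [2] / [3] / [5] / [6] / [7] / [9];  Q = [1, 4, 6] / [2] / [3] / [5] / [7] / [8] / [9];  common shape = (3, 1, 1, 1, 1, 1, 1)

Row-insert the values π_1, π_2, … into P one at a time, bumping the leftmost entry strictly greater than the inserted value down to the next row. The recording tableau Q records, in position (i, j), the step at which that cell was added to P.
  Insert 9 (step 1): P = [9];  Q = [1]
  Insert 7 (step 2): P = [7] / [9];  Q = [1] / [2]
  Insert 3 (step 3): P = [3] / [7] / [9];  Q = [1] / [2] / [3]
  Insert 6 (step 4): P = [3, 6] / [7] / [9];  Q = [1, 4] / [2] / [3]
  Insert 5 (step 5): P = [3, 5] / [6] / [7] / [9];  Q = [1, 4] / [2] / [3] / [5]
  Insert 8 (step 6): P = [3, 5, 8] / [6] / [7] / [9];  Q = [1, 4, 6] / [2] / [3] / [5]
  Insert 4 (step 7): P = [3, 4, 8] / [5] / [6] / [7] / [9];  Q = [1, 4, 6] / [2] / [3] / [5] / [7]
  Insert 2 (step 8): P = [2, 4, 8] / [3] / [5] / [6] / [7] / [9];  Q = [1, 4, 6] / [2] / [3] / [5] / [7] / [8]
  Insert 1 (step 9): P = [1, 4, 8] / [2] / [3] / [5] / [6] / [7] / [9];  Q = [1, 4, 6] / [2] / [3] / [5] / [7] / [8] / [9]
Final shape: (3, 1, 1, 1, 1, 1, 1).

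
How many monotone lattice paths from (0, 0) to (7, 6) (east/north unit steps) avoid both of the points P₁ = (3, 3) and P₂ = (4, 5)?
Number of paths = 752

Inclusion–exclusion. Total paths: C(13, 7) = 1716. Through P₁: C(6, 3)·C(7, 4) = 700. Through P₂: C(9, 4)·C(4, 3) = 504. Since P₁ is strictly southwest of P₂, a monotone path through both must visit P₁ then P₂; paths through both = C(6, 3)·C(3, 1)·C(4, 3) = 240. Avoid both = 1716 − 700 − 504 + 240 = 752.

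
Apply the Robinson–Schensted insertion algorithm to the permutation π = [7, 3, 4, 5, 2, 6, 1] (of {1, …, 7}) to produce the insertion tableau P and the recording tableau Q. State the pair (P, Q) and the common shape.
P = [1, 4, 5, 6] / [2] / [3] / [7];  Q = [1, 3, 4, 6] / [2] / [5] / [7];  common shape = (4, 1, 1, 1)

Row-insert the values π_1, π_2, … into P one at a time, bumping the leftmost entry strictly greater than the inserted value down to the next row. The recording tableau Q records, in position (i, j), the step at which that cell was added to P.
  Insert 7 (step 1): P = [7];  Q = [1]
  Insert 3 (step 2): P = [3] / [7];  Q = [1] / [2]
  Insert 4 (step 3): P = [3, 4] / [7];  Q = [1, 3] / [2]
  Insert 5 (step 4): P = [3, 4, 5] / [7];  Q = [1, 3, 4] / [2]
  Insert 2 (step 5): P = [2, 4, 5] / [3] / [7];  Q = [1, 3, 4] / [2] / [5]
  Insert 6 (step 6): P = [2, 4, 5, 6] / [3] / [7];  Q = [1, 3, 4, 6] / [2] / [5]
  Insert 1 (step 7): P = [1, 4, 5, 6] / [2] / [3] / [7];  Q = [1, 3, 4, 6] / [2] / [5] / [7]
Final shape: (4, 1, 1, 1).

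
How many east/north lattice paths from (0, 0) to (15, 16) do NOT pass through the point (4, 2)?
Number of paths = 233679195

Total paths from (0, 0) to (15, 16): C(31, 15) = 300540195. Paths through (4, 2): (paths (0, 0) → (4, 2)) × (paths (4, 2) → (15, 16)) = C(6, 4) · C(25, 11) = 15 · 4457400 = 66861000. Avoidance count = 300540195 − 66861000 = 233679195.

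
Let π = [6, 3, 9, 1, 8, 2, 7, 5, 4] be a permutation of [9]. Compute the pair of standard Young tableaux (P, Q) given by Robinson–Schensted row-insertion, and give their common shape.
P = [1, 2, 4] / [3, 5] / [6, 7] / [8] / [9];  Q = [1, 3, 7] / [2, 5] / [4, 6] / [8] / [9];  common shape = (3, 2, 2, 1, 1)

Row-insert the values π_1, π_2, … into P one at a time, bumping the leftmost entry strictly greater than the inserted value down to the next row. The recording tableau Q records, in position (i, j), the step at which that cell was added to P.
  Insert 6 (step 1): P = [6];  Q = [1]
  Insert 3 (step 2): P = [3] / [6];  Q = [1] / [2]
  Insert 9 (step 3): P = [3, 9] / [6];  Q = [1, 3] / [2]
  Insert 1 (step 4): P = [1, 9] / [3] / [6];  Q = [1, 3] / [2] / [4]
  Insert 8 (step 5): P = [1, 8] / [3, 9] / [6];  Q = [1, 3] / [2, 5] / [4]
  Insert 2 (step 6): P = [1, 2] / [3, 8] / [6, 9];  Q = [1, 3] / [2, 5] / [4, 6]
  Insert 7 (step 7): P = [1, 2, 7] / [3, 8] / [6, 9];  Q = [1, 3, 7] / [2, 5] / [4, 6]
  Insert 5 (step 8): P = [1, 2, 5] / [3, 7] / [6, 8] / [9];  Q = [1, 3, 7] / [2, 5] / [4, 6] / [8]
  Insert 4 (step 9): P = [1, 2, 4] / [3, 5] / [6, 7] / [8] / [9];  Q = [1, 3, 7] / [2, 5] / [4, 6] / [8] / [9]
Final shape: (3, 2, 2, 1, 1).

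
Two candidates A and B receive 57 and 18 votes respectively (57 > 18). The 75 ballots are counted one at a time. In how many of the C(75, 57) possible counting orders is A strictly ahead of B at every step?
Strict-lead orderings = 49719923716299772

Total orderings of the 75 votes with 57 for A: C(75, 57) = 95615237915961100. By the Bertrand ballot formula (Cycle Lemma / reflection principle), the number of orderings in which A is strictly ahead of B throughout is (p − q)/(p + q) · C(p + q, p) = (57 − 18)/(57 + 18) · 95615237915961100 = 49719923716299772.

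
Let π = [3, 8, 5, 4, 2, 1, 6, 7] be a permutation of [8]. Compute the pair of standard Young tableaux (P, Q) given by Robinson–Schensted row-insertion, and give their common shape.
P = [1, 4, 6, 7] / [2] / [3] / [5] / [8];  Q = [1, 2, 7, 8] / [3] / [4] / [5] / [6];  common shape = (4, 1, 1, 1, 1)

Row-insert the values π_1, π_2, … into P one at a time, bumping the leftmost entry strictly greater than the inserted value down to the next row. The recording tableau Q records, in position (i, j), the step at which that cell was added to P.
  Insert 3 (step 1): P = [3];  Q = [1]
  Insert 8 (step 2): P = [3, 8];  Q = [1, 2]
  Insert 5 (step 3): P = [3, 5] / [8];  Q = [1, 2] / [3]
  Insert 4 (step 4): P = [3, 4] / [5] / [8];  Q = [1, 2] / [3] / [4]
  Insert 2 (step 5): P = [2, 4] / [3] / [5] / [8];  Q = [1, 2] / [3] / [4] / [5]
  Insert 1 (step 6): P = [1, 4] / [2] / [3] / [5] / [8];  Q = [1, 2] / [3] / [4] / [5] / [6]
  Insert 6 (step 7): P = [1, 4, 6] / [2] / [3] / [5] / [8];  Q = [1, 2, 7] / [3] / [4] / [5] / [6]
  Insert 7 (step 8): P = [1, 4, 6, 7] / [2] / [3] / [5] / [8];  Q = [1, 2, 7, 8] / [3] / [4] / [5] / [6]
Final shape: (4, 1, 1, 1, 1).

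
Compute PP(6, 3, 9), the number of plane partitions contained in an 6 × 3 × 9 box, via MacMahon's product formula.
PP(6, 3, 9) = 2530768240

Evaluate the triple product over i = 1..6, j = 1..3, k = 1..9. The factors are (2/1) · (3/2) · (4/3) · (5/4) · (6/5) · (7/6) · (8/7) · (9/8) · … (162 factors total). The numerators and denominators telescope so the product is an integer; carrying out the multiplication exactly gives PP(6, 3, 9) = 2530768240.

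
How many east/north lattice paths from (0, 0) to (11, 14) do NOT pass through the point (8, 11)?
Number of paths = 2945760

Total paths from (0, 0) to (11, 14): C(25, 11) = 4457400. Paths through (8, 11): (paths (0, 0) → (8, 11)) × (paths (8, 11) → (11, 14)) = C(19, 8) · C(6, 3) = 75582 · 20 = 1511640. Avoidance count = 4457400 − 1511640 = 2945760.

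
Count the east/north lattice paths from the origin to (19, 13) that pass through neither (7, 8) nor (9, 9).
Number of paths = 278209505

Inclusion–exclusion. Total paths: C(32, 19) = 347373600. Through P₁: C(15, 7)·C(17, 12) = 39819780. Through P₂: C(18, 9)·C(14, 10) = 48668620. Since P₁ is strictly southwest of P₂, a monotone path through both must visit P₁ then P₂; paths through both = C(15, 7)·C(3, 2)·C(14, 10) = 19324305. Avoid both = 347373600 − 39819780 − 48668620 + 19324305 = 278209505.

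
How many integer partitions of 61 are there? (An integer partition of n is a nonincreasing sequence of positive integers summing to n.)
p(61) = 1121505

Compute p(n) via the recurrence p(n, m) = p(n, m−1) + p(n−m, m), where p(n, m) counts partitions of n with all parts ≤ m and p(n) = p(n, n). The base cases are p(0, m) = 1 and p(n, 0) = 0 for n > 0. Filling the table yields p(61) = 1121505. (Euler's pentagonal recurrence is an alternative.)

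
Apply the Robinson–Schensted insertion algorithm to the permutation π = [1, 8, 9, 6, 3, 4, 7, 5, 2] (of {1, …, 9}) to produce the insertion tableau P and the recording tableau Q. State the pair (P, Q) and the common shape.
P = [1, 2, 4, 5] / [3, 7] / [6, 9] / [8];  Q = [1, 2, 3, 7] / [4, 6] / [5, 8] / [9];  common shape = (4, 2, 2, 1)

Row-insert the values π_1, π_2, … into P one at a time, bumping the leftmost entry strictly greater than the inserted value down to the next row. The recording tableau Q records, in position (i, j), the step at which that cell was added to P.
  Insert 1 (step 1): P = [1];  Q = [1]
  Insert 8 (step 2): P = [1, 8];  Q = [1, 2]
  Insert 9 (step 3): P = [1, 8, 9];  Q = [1, 2, 3]
  Insert 6 (step 4): P = [1, 6, 9] / [8];  Q = [1, 2, 3] / [4]
  Insert 3 (step 5): P = [1, 3, 9] / [6] / [8];  Q = [1, 2, 3] / [4] / [5]
  Insert 4 (step 6): P = [1, 3, 4] / [6, 9] / [8];  Q = [1, 2, 3] / [4, 6] / [5]
  Insert 7 (step 7): P = [1, 3, 4, 7] / [6, 9] / [8];  Q = [1, 2, 3, 7] / [4, 6] / [5]
  Insert 5 (step 8): P = [1, 3, 4, 5] / [6, 7] / [8, 9];  Q = [1, 2, 3, 7] / [4, 6] / [5, 8]
  Insert 2 (step 9): P = [1, 2, 4, 5] / [3, 7] / [6, 9] / [8];  Q = [1, 2, 3, 7] / [4, 6] / [5, 8] / [9]
Final shape: (4, 2, 2, 1).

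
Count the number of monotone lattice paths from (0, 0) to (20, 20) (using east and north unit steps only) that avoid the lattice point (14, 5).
Number of paths = 137215547028

Total paths from (0, 0) to (20, 20): C(40, 20) = 137846528820. Paths through (14, 5): (paths (0, 0) → (14, 5)) × (paths (14, 5) → (20, 20)) = C(19, 14) · C(21, 6) = 11628 · 54264 = 630981792. Avoidance count = 137846528820 − 630981792 = 137215547028.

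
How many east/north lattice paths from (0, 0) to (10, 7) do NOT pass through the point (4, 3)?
Number of paths = 12098

Total paths from (0, 0) to (10, 7): C(17, 10) = 19448. Paths through (4, 3): (paths (0, 0) → (4, 3)) × (paths (4, 3) → (10, 7)) = C(7, 4) · C(10, 6) = 35 · 210 = 7350. Avoidance count = 19448 − 7350 = 12098.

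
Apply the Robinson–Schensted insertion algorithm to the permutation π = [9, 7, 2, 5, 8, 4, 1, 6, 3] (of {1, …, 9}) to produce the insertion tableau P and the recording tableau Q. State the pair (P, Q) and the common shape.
P = [1, 3, 6] / [2, 4] / [5, 8] / [7] / [9];  Q = [1, 4, 5] / [2, 8] / [3, 9] / [6] / [7];  common shape = (3, 2, 2, 1, 1)

Row-insert the values π_1, π_2, … into P one at a time, bumping the leftmost entry strictly greater than the inserted value down to the next row. The recording tableau Q records, in position (i, j), the step at which that cell was added to P.
  Insert 9 (step 1): P = [9];  Q = [1]
  Insert 7 (step 2): P = [7] / [9];  Q = [1] / [2]
  Insert 2 (step 3): P = [2] / [7] / [9];  Q = [1] / [2] / [3]
  Insert 5 (step 4): P = [2, 5] / [7] / [9];  Q = [1, 4] / [2] / [3]
  Insert 8 (step 5): P = [2, 5, 8] / [7] / [9];  Q = [1, 4, 5] / [2] / [3]
  Insert 4 (step 6): P = [2, 4, 8] / [5] / [7] / [9];  Q = [1, 4, 5] / [2] / [3] / [6]
  Insert 1 (step 7): P = [1, 4, 8] / [2] / [5] / [7] / [9];  Q = [1, 4, 5] / [2] / [3] / [6] / [7]
  Insert 6 (step 8): P = [1, 4, 6] / [2, 8] / [5] / [7] / [9];  Q = [1, 4, 5] / [2, 8] / [3] / [6] / [7]
  Insert 3 (step 9): P = [1, 3, 6] / [2, 4] / [5, 8] / [7] / [9];  Q = [1, 4, 5] / [2, 8] / [3, 9] / [6] / [7]
Final shape: (3, 2, 2, 1, 1).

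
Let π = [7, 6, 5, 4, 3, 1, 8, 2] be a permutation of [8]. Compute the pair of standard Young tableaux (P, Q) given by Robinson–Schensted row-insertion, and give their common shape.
P = [1, 2] / [3, 8] / [4] / [5] / [6] / [7];  Q = [1, 7] / [2, 8] / [3] / [4] / [5] / [6];  common shape = (2, 2, 1, 1, 1, 1)

Row-insert the values π_1, π_2, … into P one at a time, bumping the leftmost entry strictly greater than the inserted value down to the next row. The recording tableau Q records, in position (i, j), the step at which that cell was added to P.
  Insert 7 (step 1): P = [7];  Q = [1]
  Insert 6 (step 2): P = [6] / [7];  Q = [1] / [2]
  Insert 5 (step 3): P = [5] / [6] / [7];  Q = [1] / [2] / [3]
  Insert 4 (step 4): P = [4] / [5] / [6] / [7];  Q = [1] / [2] / [3] / [4]
  Insert 3 (step 5): P = [3] / [4] / [5] / [6] / [7];  Q = [1] / [2] / [3] / [4] / [5]
  Insert 1 (step 6): P = [1] / [3] / [4] / [5] / [6] / [7];  Q = [1] / [2] / [3] / [4] / [5] / [6]
  Insert 8 (step 7): P = [1, 8] / [3] / [4] / [5] / [6] / [7];  Q = [1, 7] / [2] / [3] / [4] / [5] / [6]
  Insert 2 (step 8): P = [1, 2] / [3, 8] / [4] / [5] / [6] / [7];  Q = [1, 7] / [2, 8] / [3] / [4] / [5] / [6]
Final shape: (2, 2, 1, 1, 1, 1).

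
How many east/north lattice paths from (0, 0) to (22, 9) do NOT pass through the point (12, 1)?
Number of paths = 19591221

Total paths from (0, 0) to (22, 9): C(31, 22) = 20160075. Paths through (12, 1): (paths (0, 0) → (12, 1)) × (paths (12, 1) → (22, 9)) = C(13, 12) · C(18, 10) = 13 · 43758 = 568854. Avoidance count = 20160075 − 568854 = 19591221.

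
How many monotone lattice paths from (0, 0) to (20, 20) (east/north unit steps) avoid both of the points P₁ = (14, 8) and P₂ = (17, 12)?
Number of paths = 125194161015

Inclusion–exclusion. Total paths: C(40, 20) = 137846528820. Through P₁: C(22, 14)·C(18, 6) = 5936210280. Through P₂: C(29, 17)·C(11, 3) = 8562829275. Since P₁ is strictly southwest of P₂, a monotone path through both must visit P₁ then P₂; paths through both = C(22, 14)·C(7, 3)·C(11, 3) = 1846671750. Avoid both = 137846528820 − 5936210280 − 8562829275 + 1846671750 = 125194161015.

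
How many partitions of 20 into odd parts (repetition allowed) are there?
p_odd(20) = 64

Enumerate partitions using only odd parts via the recurrence o(n, m) = o(n, m−2) + o(n−m, m) over odd m, starting from the largest odd part ≤ n. This gives p_odd(20) = 64. (Euler's theorem: equals the count of distinct-part partitions.)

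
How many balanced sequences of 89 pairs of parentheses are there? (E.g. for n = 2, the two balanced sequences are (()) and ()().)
C_89 = 254224158304000796523953440778841647086547372026600

These balanced parentheses are counted by the Catalan number C_n = (1/(n + 1)) · C(2n, n). For n = 89: C_89 = (1/90) · C(178, 89) = 22880174247360071687155809670095748237789263482394000/90 = 254224158304000796523953440778841647086547372026600.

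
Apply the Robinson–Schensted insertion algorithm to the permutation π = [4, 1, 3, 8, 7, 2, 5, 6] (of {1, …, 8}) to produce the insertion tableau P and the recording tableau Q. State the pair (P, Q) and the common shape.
P = [1, 2, 5, 6] / [3, 7] / [4, 8];  Q = [1, 3, 4, 8] / [2, 5] / [6, 7];  common shape = (4, 2, 2)

Row-insert the values π_1, π_2, … into P one at a time, bumping the leftmost entry strictly greater than the inserted value down to the next row. The recording tableau Q records, in position (i, j), the step at which that cell was added to P.
  Insert 4 (step 1): P = [4];  Q = [1]
  Insert 1 (step 2): P = [1] / [4];  Q = [1] / [2]
  Insert 3 (step 3): P = [1, 3] / [4];  Q = [1, 3] / [2]
  Insert 8 (step 4): P = [1, 3, 8] / [4];  Q = [1, 3, 4] / [2]
  Insert 7 (step 5): P = [1, 3, 7] / [4, 8];  Q = [1, 3, 4] / [2, 5]
  Insert 2 (step 6): P = [1, 2, 7] / [3, 8] / [4];  Q = [1, 3, 4] / [2, 5] / [6]
  Insert 5 (step 7): P = [1, 2, 5] / [3, 7] / [4, 8];  Q = [1, 3, 4] / [2, 5] / [6, 7]
  Insert 6 (step 8): P = [1, 2, 5, 6] / [3, 7] / [4, 8];  Q = [1, 3, 4, 8] / [2, 5] / [6, 7]
Final shape: (4, 2, 2).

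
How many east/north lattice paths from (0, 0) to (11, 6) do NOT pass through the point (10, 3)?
Number of paths = 11232

Total paths from (0, 0) to (11, 6): C(17, 11) = 12376. Paths through (10, 3): (paths (0, 0) → (10, 3)) × (paths (10, 3) → (11, 6)) = C(13, 10) · C(4, 1) = 286 · 4 = 1144. Avoidance count = 12376 − 1144 = 11232.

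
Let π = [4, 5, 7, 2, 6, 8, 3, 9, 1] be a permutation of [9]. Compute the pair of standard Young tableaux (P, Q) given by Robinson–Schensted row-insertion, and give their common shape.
P = [1, 3, 6, 8, 9] / [2, 5] / [4] / [7];  Q = [1, 2, 3, 6, 8] / [4, 5] / [7] / [9];  common shape = (5, 2, 1, 1)

Row-insert the values π_1, π_2, … into P one at a time, bumping the leftmost entry strictly greater than the inserted value down to the next row. The recording tableau Q records, in position (i, j), the step at which that cell was added to P.
  Insert 4 (step 1): P = [4];  Q = [1]
  Insert 5 (step 2): P = [4, 5];  Q = [1, 2]
  Insert 7 (step 3): P = [4, 5, 7];  Q = [1, 2, 3]
  Insert 2 (step 4): P = [2, 5, 7] / [4];  Q = [1, 2, 3] / [4]
  Insert 6 (step 5): P = [2, 5, 6] / [4, 7];  Q = [1, 2, 3] / [4, 5]
  Insert 8 (step 6): P = [2, 5, 6, 8] / [4, 7];  Q = [1, 2, 3, 6] / [4, 5]
  Insert 3 (step 7): P = [2, 3, 6, 8] / [4, 5] / [7];  Q = [1, 2, 3, 6] / [4, 5] / [7]
  Insert 9 (step 8): P = [2, 3, 6, 8, 9] / [4, 5] / [7];  Q = [1, 2, 3, 6, 8] / [4, 5] / [7]
  Insert 1 (step 9): P = [1, 3, 6, 8, 9] / [2, 5] / [4] / [7];  Q = [1, 2, 3, 6, 8] / [4, 5] / [7] / [9]
Final shape: (5, 2, 1, 1).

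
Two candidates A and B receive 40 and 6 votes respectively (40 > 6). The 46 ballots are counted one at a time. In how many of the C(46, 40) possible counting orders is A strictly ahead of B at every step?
Strict-lead orderings = 6923301

Total orderings of the 46 votes with 40 for A: C(46, 40) = 9366819. By the Bertrand ballot formula (Cycle Lemma / reflection principle), the number of orderings in which A is strictly ahead of B throughout is (p − q)/(p + q) · C(p + q, p) = (40 − 6)/(40 + 6) · 9366819 = 6923301.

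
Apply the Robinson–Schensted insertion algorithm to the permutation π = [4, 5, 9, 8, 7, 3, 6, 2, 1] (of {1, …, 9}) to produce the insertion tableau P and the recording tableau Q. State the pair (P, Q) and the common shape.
P = [1, 5, 6] / [2, 7] / [3] / [4] / [8] / [9];  Q = [1, 2, 3] / [4, 7] / [5] / [6] / [8] / [9];  common shape = (3, 2, 1, 1, 1, 1)

Row-insert the values π_1, π_2, … into P one at a time, bumping the leftmost entry strictly greater than the inserted value down to the next row. The recording tableau Q records, in position (i, j), the step at which that cell was added to P.
  Insert 4 (step 1): P = [4];  Q = [1]
  Insert 5 (step 2): P = [4, 5];  Q = [1, 2]
  Insert 9 (step 3): P = [4, 5, 9];  Q = [1, 2, 3]
  Insert 8 (step 4): P = [4, 5, 8] / [9];  Q = [1, 2, 3] / [4]
  Insert 7 (step 5): P = [4, 5, 7] / [8] / [9];  Q = [1, 2, 3] / [4] / [5]
  Insert 3 (step 6): P = [3, 5, 7] / [4] / [8] / [9];  Q = [1, 2, 3] / [4] / [5] / [6]
  Insert 6 (step 7): P = [3, 5, 6] / [4, 7] / [8] / [9];  Q = [1, 2, 3] / [4, 7] / [5] / [6]
  Insert 2 (step 8): P = [2, 5, 6] / [3, 7] / [4] / [8] / [9];  Q = [1, 2, 3] / [4, 7] / [5] / [6] / [8]
  Insert 1 (step 9): P = [1, 5, 6] / [2, 7] / [3] / [4] / [8] / [9];  Q = [1, 2, 3] / [4, 7] / [5] / [6] / [8] / [9]
Final shape: (3, 2, 1, 1, 1, 1).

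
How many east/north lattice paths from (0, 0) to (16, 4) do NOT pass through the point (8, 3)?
Number of paths = 3360

Total paths from (0, 0) to (16, 4): C(20, 16) = 4845. Paths through (8, 3): (paths (0, 0) → (8, 3)) × (paths (8, 3) → (16, 4)) = C(11, 8) · C(9, 8) = 165 · 9 = 1485. Avoidance count = 4845 − 1485 = 3360.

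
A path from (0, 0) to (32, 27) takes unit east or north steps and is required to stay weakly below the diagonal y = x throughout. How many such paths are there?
Number of paths = 8800480226417474

By the reflection principle (André's argument), the number of monotone paths to (32, 27) with n ≤ m that never go above y = x is C(59, 32) − C(59, 33) = 48402641245296107 − 39602161018878633 = 8800480226417474.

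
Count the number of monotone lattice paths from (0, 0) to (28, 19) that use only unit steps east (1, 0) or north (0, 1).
Number of paths = 6973199770790

A monotone lattice path from (0, 0) to (28, 19) consists of 28 east steps and 19 north steps in some order, so it is determined by which 28 of the 47 steps are east. The count is C(47, 28) = 6973199770790.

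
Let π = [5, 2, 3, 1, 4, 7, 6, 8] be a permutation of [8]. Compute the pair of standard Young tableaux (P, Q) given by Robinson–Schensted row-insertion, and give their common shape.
P = [1, 3, 4, 6, 8] / [2, 7] / [5];  Q = [1, 3, 5, 6, 8] / [2, 7] / [4];  common shape = (5, 2, 1)

Row-insert the values π_1, π_2, … into P one at a time, bumping the leftmost entry strictly greater than the inserted value down to the next row. The recording tableau Q records, in position (i, j), the step at which that cell was added to P.
  Insert 5 (step 1): P = [5];  Q = [1]
  Insert 2 (step 2): P = [2] / [5];  Q = [1] / [2]
  Insert 3 (step 3): P = [2, 3] / [5];  Q = [1, 3] / [2]
  Insert 1 (step 4): P = [1, 3] / [2] / [5];  Q = [1, 3] / [2] / [4]
  Insert 4 (step 5): P = [1, 3, 4] / [2] / [5];  Q = [1, 3, 5] / [2] / [4]
  Insert 7 (step 6): P = [1, 3, 4, 7] / [2] / [5];  Q = [1, 3, 5, 6] / [2] / [4]
  Insert 6 (step 7): P = [1, 3, 4, 6] / [2, 7] / [5];  Q = [1, 3, 5, 6] / [2, 7] / [4]
  Insert 8 (step 8): P = [1, 3, 4, 6, 8] / [2, 7] / [5];  Q = [1, 3, 5, 6, 8] / [2, 7] / [4]
Final shape: (5, 2, 1).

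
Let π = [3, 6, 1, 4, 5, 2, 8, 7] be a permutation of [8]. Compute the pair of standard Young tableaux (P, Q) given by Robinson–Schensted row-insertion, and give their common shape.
P = [1, 2, 5, 7] / [3, 4, 8] / [6];  Q = [1, 2, 5, 7] / [3, 4, 8] / [6];  common shape = (4, 3, 1)

Row-insert the values π_1, π_2, … into P one at a time, bumping the leftmost entry strictly greater than the inserted value down to the next row. The recording tableau Q records, in position (i, j), the step at which that cell was added to P.
  Insert 3 (step 1): P = [3];  Q = [1]
  Insert 6 (step 2): P = [3, 6];  Q = [1, 2]
  Insert 1 (step 3): P = [1, 6] / [3];  Q = [1, 2] / [3]
  Insert 4 (step 4): P = [1, 4] / [3, 6];  Q = [1, 2] / [3, 4]
  Insert 5 (step 5): P = [1, 4, 5] / [3, 6];  Q = [1, 2, 5] / [3, 4]
  Insert 2 (step 6): P = [1, 2, 5] / [3, 4] / [6];  Q = [1, 2, 5] / [3, 4] / [6]
  Insert 8 (step 7): P = [1, 2, 5, 8] / [3, 4] / [6];  Q = [1, 2, 5, 7] / [3, 4] / [6]
  Insert 7 (step 8): P = [1, 2, 5, 7] / [3, 4, 8] / [6];  Q = [1, 2, 5, 7] / [3, 4, 8] / [6]
Final shape: (4, 3, 1).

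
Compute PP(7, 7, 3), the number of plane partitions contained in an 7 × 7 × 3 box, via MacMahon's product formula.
PP(7, 7, 3) = 877262100

Evaluate the triple product over i = 1..7, j = 1..7, k = 1..3. The factors are (2/1) · (3/2) · (4/3) · (3/2) · (4/3) · (5/4) · (4/3) · (5/4) · … (147 factors total). The numerators and denominators telescope so the product is an integer; carrying out the multiplication exactly gives PP(7, 7, 3) = 877262100.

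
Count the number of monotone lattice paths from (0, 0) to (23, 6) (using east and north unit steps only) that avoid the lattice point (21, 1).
Number of paths = 474558

Total paths from (0, 0) to (23, 6): C(29, 23) = 475020. Paths through (21, 1): (paths (0, 0) → (21, 1)) × (paths (21, 1) → (23, 6)) = C(22, 21) · C(7, 2) = 22 · 21 = 462. Avoidance count = 475020 − 462 = 474558.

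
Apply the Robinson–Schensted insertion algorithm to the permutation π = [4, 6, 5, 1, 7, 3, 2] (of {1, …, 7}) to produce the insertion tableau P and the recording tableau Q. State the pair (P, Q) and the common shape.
P = [1, 2, 7] / [3, 5] / [4] / [6];  Q = [1, 2, 5] / [3, 6] / [4] / [7];  common shape = (3, 2, 1, 1)

Row-insert the values π_1, π_2, … into P one at a time, bumping the leftmost entry strictly greater than the inserted value down to the next row. The recording tableau Q records, in position (i, j), the step at which that cell was added to P.
  Insert 4 (step 1): P = [4];  Q = [1]
  Insert 6 (step 2): P = [4, 6];  Q = [1, 2]
  Insert 5 (step 3): P = [4, 5] / [6];  Q = [1, 2] / [3]
  Insert 1 (step 4): P = [1, 5] / [4] / [6];  Q = [1, 2] / [3] / [4]
  Insert 7 (step 5): P = [1, 5, 7] / [4] / [6];  Q = [1, 2, 5] / [3] / [4]
  Insert 3 (step 6): P = [1, 3, 7] / [4, 5] / [6];  Q = [1, 2, 5] / [3, 6] / [4]
  Insert 2 (step 7): P = [1, 2, 7] / [3, 5] / [4] / [6];  Q = [1, 2, 5] / [3, 6] / [4] / [7]
Final shape: (3, 2, 1, 1).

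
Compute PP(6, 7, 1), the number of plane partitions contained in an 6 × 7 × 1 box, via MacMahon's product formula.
PP(6, 7, 1) = 1716

Evaluate the triple product over i = 1..6, j = 1..7, k = 1..1. The factors are (2/1) · (3/2) · (4/3) · (5/4) · (6/5) · (7/6) · (8/7) · (3/2) · … (42 factors total). The numerators and denominators telescope so the product is an integer; carrying out the multiplication exactly gives PP(6, 7, 1) = 1716.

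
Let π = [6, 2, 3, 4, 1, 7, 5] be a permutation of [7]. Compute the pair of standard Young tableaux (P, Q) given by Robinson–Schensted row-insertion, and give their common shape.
P = [1, 3, 4, 5] / [2, 7] / [6];  Q = [1, 3, 4, 6] / [2, 7] / [5];  common shape = (4, 2, 1)

Row-insert the values π_1, π_2, … into P one at a time, bumping the leftmost entry strictly greater than the inserted value down to the next row. The recording tableau Q records, in position (i, j), the step at which that cell was added to P.
  Insert 6 (step 1): P = [6];  Q = [1]
  Insert 2 (step 2): P = [2] / [6];  Q = [1] / [2]
  Insert 3 (step 3): P = [2, 3] / [6];  Q = [1, 3] / [2]
  Insert 4 (step 4): P = [2, 3, 4] / [6];  Q = [1, 3, 4] / [2]
  Insert 1 (step 5): P = [1, 3, 4] / [2] / [6];  Q = [1, 3, 4] / [2] / [5]
  Insert 7 (step 6): P = [1, 3, 4, 7] / [2] / [6];  Q = [1, 3, 4, 6] / [2] / [5]
  Insert 5 (step 7): P = [1, 3, 4, 5] / [2, 7] / [6];  Q = [1, 3, 4, 6] / [2, 7] / [5]
Final shape: (4, 2, 1).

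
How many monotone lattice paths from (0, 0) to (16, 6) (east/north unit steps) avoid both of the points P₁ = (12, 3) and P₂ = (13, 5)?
Number of paths = 29876

Inclusion–exclusion. Total paths: C(22, 16) = 74613. Through P₁: C(15, 12)·C(7, 4) = 15925. Through P₂: C(18, 13)·C(4, 3) = 34272. Since P₁ is strictly southwest of P₂, a monotone path through both must visit P₁ then P₂; paths through both = C(15, 12)·C(3, 1)·C(4, 3) = 5460. Avoid both = 74613 − 15925 − 34272 + 5460 = 29876.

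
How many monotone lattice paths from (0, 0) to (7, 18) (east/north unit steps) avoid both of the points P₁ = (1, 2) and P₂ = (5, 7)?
Number of paths = 224569

Inclusion–exclusion. Total paths: C(25, 7) = 480700. Through P₁: C(3, 1)·C(22, 6) = 223839. Through P₂: C(12, 5)·C(13, 2) = 61776. Since P₁ is strictly southwest of P₂, a monotone path through both must visit P₁ then P₂; paths through both = C(3, 1)·C(9, 4)·C(13, 2) = 29484. Avoid both = 480700 − 223839 − 61776 + 29484 = 224569.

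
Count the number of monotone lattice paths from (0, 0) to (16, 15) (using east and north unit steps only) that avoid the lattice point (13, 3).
Number of paths = 300285395

Total paths from (0, 0) to (16, 15): C(31, 16) = 300540195. Paths through (13, 3): (paths (0, 0) → (13, 3)) × (paths (13, 3) → (16, 15)) = C(16, 13) · C(15, 3) = 560 · 455 = 254800. Avoidance count = 300540195 − 254800 = 300285395.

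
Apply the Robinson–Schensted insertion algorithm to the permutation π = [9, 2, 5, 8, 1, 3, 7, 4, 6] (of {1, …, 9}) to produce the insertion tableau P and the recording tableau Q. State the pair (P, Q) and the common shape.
P = [1, 3, 4, 6] / [2, 5, 7] / [8] / [9];  Q = [1, 3, 4, 9] / [2, 6, 7] / [5] / [8];  common shape = (4, 3, 1, 1)

Row-insert the values π_1, π_2, … into P one at a time, bumping the leftmost entry strictly greater than the inserted value down to the next row. The recording tableau Q records, in position (i, j), the step at which that cell was added to P.
  Insert 9 (step 1): P = [9];  Q = [1]
  Insert 2 (step 2): P = [2] / [9];  Q = [1] / [2]
  Insert 5 (step 3): P = [2, 5] / [9];  Q = [1, 3] / [2]
  Insert 8 (step 4): P = [2, 5, 8] / [9];  Q = [1, 3, 4] / [2]
  Insert 1 (step 5): P = [1, 5, 8] / [2] / [9];  Q = [1, 3, 4] / [2] / [5]
  Insert 3 (step 6): P = [1, 3, 8] / [2, 5] / [9];  Q = [1, 3, 4] / [2, 6] / [5]
  Insert 7 (step 7): P = [1, 3, 7] / [2, 5, 8] / [9];  Q = [1, 3, 4] / [2, 6, 7] / [5]
  Insert 4 (step 8): P = [1, 3, 4] / [2, 5, 7] / [8] / [9];  Q = [1, 3, 4] / [2, 6, 7] / [5] / [8]
  Insert 6 (step 9): P = [1, 3, 4, 6] / [2, 5, 7] / [8] / [9];  Q = [1, 3, 4, 9] / [2, 6, 7] / [5] / [8]
Final shape: (4, 3, 1, 1).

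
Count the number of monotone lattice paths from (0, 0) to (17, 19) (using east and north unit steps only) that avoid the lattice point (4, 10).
Number of paths = 8099579180

Total paths from (0, 0) to (17, 19): C(36, 17) = 8597496600. Paths through (4, 10): (paths (0, 0) → (4, 10)) × (paths (4, 10) → (17, 19)) = C(14, 4) · C(22, 13) = 1001 · 497420 = 497917420. Avoidance count = 8597496600 − 497917420 = 8099579180.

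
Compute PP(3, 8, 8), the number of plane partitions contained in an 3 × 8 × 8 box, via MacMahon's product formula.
PP(3, 8, 8) = 33803832920

Evaluate the triple product over i = 1..3, j = 1..8, k = 1..8. The factors are (2/1) · (3/2) · (4/3) · (5/4) · (6/5) · (7/6) · (8/7) · (9/8) · … (192 factors total). The numerators and denominators telescope so the product is an integer; carrying out the multiplication exactly gives PP(3, 8, 8) = 33803832920.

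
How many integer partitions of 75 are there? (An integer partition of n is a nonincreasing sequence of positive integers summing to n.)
p(75) = 8118264

Compute p(n) via the recurrence p(n, m) = p(n, m−1) + p(n−m, m), where p(n, m) counts partitions of n with all parts ≤ m and p(n) = p(n, n). The base cases are p(0, m) = 1 and p(n, 0) = 0 for n > 0. Filling the table yields p(75) = 8118264. (Euler's pentagonal recurrence is an alternative.)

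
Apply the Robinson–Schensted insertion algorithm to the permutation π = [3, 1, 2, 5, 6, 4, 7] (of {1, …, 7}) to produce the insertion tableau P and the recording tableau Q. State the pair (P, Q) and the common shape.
P = [1, 2, 4, 6, 7] / [3, 5];  Q = [1, 3, 4, 5, 7] / [2, 6];  common shape = (5, 2)

Row-insert the values π_1, π_2, … into P one at a time, bumping the leftmost entry strictly greater than the inserted value down to the next row. The recording tableau Q records, in position (i, j), the step at which that cell was added to P.
  Insert 3 (step 1): P = [3];  Q = [1]
  Insert 1 (step 2): P = [1] / [3];  Q = [1] / [2]
  Insert 2 (step 3): P = [1, 2] / [3];  Q = [1, 3] / [2]
  Insert 5 (step 4): P = [1, 2, 5] / [3];  Q = [1, 3, 4] / [2]
  Insert 6 (step 5): P = [1, 2, 5, 6] / [3];  Q = [1, 3, 4, 5] / [2]
  Insert 4 (step 6): P = [1, 2, 4, 6] / [3, 5];  Q = [1, 3, 4, 5] / [2, 6]
  Insert 7 (step 7): P = [1, 2, 4, 6, 7] / [3, 5];  Q = [1, 3, 4, 5, 7] / [2, 6]
Final shape: (5, 2).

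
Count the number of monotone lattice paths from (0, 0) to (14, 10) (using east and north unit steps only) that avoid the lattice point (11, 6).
Number of paths = 1528096

Total paths from (0, 0) to (14, 10): C(24, 14) = 1961256. Paths through (11, 6): (paths (0, 0) → (11, 6)) × (paths (11, 6) → (14, 10)) = C(17, 11) · C(7, 3) = 12376 · 35 = 433160. Avoidance count = 1961256 − 433160 = 1528096.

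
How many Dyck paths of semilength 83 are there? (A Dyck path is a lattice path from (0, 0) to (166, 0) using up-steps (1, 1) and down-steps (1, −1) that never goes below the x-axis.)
C_83 = 68854441132780194707888052034668647142985206100

These Dyck paths are counted by the Catalan number C_n = (1/(n + 1)) · C(2n, n). For n = 83: C_83 = (1/84) · C(166, 83) = 5783773055153536355462596370912166360010757312400/84 = 68854441132780194707888052034668647142985206100.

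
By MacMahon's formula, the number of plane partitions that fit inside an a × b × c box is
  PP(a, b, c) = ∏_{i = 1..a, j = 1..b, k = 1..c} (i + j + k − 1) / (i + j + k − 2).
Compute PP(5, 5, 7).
PP(5, 5, 7) = 30107635272

Evaluate the triple product over i = 1..5, j = 1..5, k = 1..7. The factors are (2/1) · (3/2) · (4/3) · (5/4) · (6/5) · (7/6) · (8/7) · (3/2) · … (175 factors total). The numerators and denominators telescope so the product is an integer; carrying out the multiplication exactly gives PP(5, 5, 7) = 30107635272.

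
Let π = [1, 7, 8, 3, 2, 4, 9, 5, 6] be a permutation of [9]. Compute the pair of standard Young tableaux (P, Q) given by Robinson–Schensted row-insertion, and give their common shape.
P = [1, 2, 4, 5, 6] / [3, 8, 9] / [7];  Q = [1, 2, 3, 7, 9] / [4, 6, 8] / [5];  common shape = (5, 3, 1)

Row-insert the values π_1, π_2, … into P one at a time, bumping the leftmost entry strictly greater than the inserted value down to the next row. The recording tableau Q records, in position (i, j), the step at which that cell was added to P.
  Insert 1 (step 1): P = [1];  Q = [1]
  Insert 7 (step 2): P = [1, 7];  Q = [1, 2]
  Insert 8 (step 3): P = [1, 7, 8];  Q = [1, 2, 3]
  Insert 3 (step 4): P = [1, 3, 8] / [7];  Q = [1, 2, 3] / [4]
  Insert 2 (step 5): P = [1, 2, 8] / [3] / [7];  Q = [1, 2, 3] / [4] / [5]
  Insert 4 (step 6): P = [1, 2, 4] / [3, 8] / [7];  Q = [1, 2, 3] / [4, 6] / [5]
  Insert 9 (step 7): P = [1, 2, 4, 9] / [3, 8] / [7];  Q = [1, 2, 3, 7] / [4, 6] / [5]
  Insert 5 (step 8): P = [1, 2, 4, 5] / [3, 8, 9] / [7];  Q = [1, 2, 3, 7] / [4, 6, 8] / [5]
  Insert 6 (step 9): P = [1, 2, 4, 5, 6] / [3, 8, 9] / [7];  Q = [1, 2, 3, 7, 9] / [4, 6, 8] / [5]
Final shape: (5, 3, 1).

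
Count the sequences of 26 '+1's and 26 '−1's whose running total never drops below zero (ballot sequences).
C_26 = 18367353072152

These ballot sequences are counted by the Catalan number C_n = (1/(n + 1)) · C(2n, n). For n = 26: C_26 = (1/27) · C(52, 26) = 495918532948104/27 = 18367353072152.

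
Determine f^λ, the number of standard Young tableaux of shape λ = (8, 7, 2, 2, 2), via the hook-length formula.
# SYT of shape (8, 7, 2, 2, 2) = 98760480

Hook-length formula: f^λ = n! / Π hook(c), product over all cells c of the Young diagram. For λ = (8, 7, 2, 2, 2), n = 21 boxes. Hook lengths by row (left-to-right, top-to-bottom): [12, 11, 7, 6, 5, 4, 3, 1]; [10, 9, 5, 4, 3, 2, 1]; [4, 3]; [3, 2]; [2, 1]. Product of hooks = 517321728000. So f^λ = 21! / 517321728000 = 51090942171709440000 / 517321728000 = 98760480.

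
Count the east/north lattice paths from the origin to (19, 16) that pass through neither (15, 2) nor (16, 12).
Number of paths = 2994803725

Inclusion–exclusion. Total paths: C(35, 19) = 4059928950. Through P₁: C(17, 15)·C(18, 4) = 416160. Through P₂: C(28, 16)·C(7, 3) = 1064761425. Since P₁ is strictly southwest of P₂, a monotone path through both must visit P₁ then P₂; paths through both = C(17, 15)·C(11, 1)·C(7, 3) = 52360. Avoid both = 4059928950 − 416160 − 1064761425 + 52360 = 2994803725.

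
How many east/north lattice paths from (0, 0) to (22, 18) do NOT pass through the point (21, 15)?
Number of paths = 91108651560

Total paths from (0, 0) to (22, 18): C(40, 22) = 113380261800. Paths through (21, 15): (paths (0, 0) → (21, 15)) × (paths (21, 15) → (22, 18)) = C(36, 21) · C(4, 1) = 5567902560 · 4 = 22271610240. Avoidance count = 113380261800 − 22271610240 = 91108651560.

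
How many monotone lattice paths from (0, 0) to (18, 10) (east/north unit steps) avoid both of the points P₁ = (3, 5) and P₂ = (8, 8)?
Number of paths = 11612442

Inclusion–exclusion. Total paths: C(28, 18) = 13123110. Through P₁: C(8, 3)·C(20, 15) = 868224. Through P₂: C(16, 8)·C(12, 10) = 849420. Since P₁ is strictly southwest of P₂, a monotone path through both must visit P₁ then P₂; paths through both = C(8, 3)·C(8, 5)·C(12, 10) = 206976. Avoid both = 13123110 − 868224 − 849420 + 206976 = 11612442.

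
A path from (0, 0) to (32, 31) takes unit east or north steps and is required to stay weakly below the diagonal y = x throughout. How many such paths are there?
Number of paths = 55534064877048198

By the reflection principle (André's argument), the number of monotone paths to (32, 31) with n ≤ m that never go above y = x is C(63, 32) − C(63, 33) = 916312070471295267 − 860778005594247069 = 55534064877048198.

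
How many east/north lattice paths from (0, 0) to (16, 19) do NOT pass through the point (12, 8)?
Number of paths = 3887979900

Total paths from (0, 0) to (16, 19): C(35, 16) = 4059928950. Paths through (12, 8): (paths (0, 0) → (12, 8)) × (paths (12, 8) → (16, 19)) = C(20, 12) · C(15, 4) = 125970 · 1365 = 171949050. Avoidance count = 4059928950 − 171949050 = 3887979900.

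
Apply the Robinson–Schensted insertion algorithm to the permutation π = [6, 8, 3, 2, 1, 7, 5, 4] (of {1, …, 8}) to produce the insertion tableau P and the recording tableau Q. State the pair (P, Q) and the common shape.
P = [1, 4] / [2, 5] / [3, 7] / [6, 8];  Q = [1, 2] / [3, 6] / [4, 7] / [5, 8];  common shape = (2, 2, 2, 2)

Row-insert the values π_1, π_2, … into P one at a time, bumping the leftmost entry strictly greater than the inserted value down to the next row. The recording tableau Q records, in position (i, j), the step at which that cell was added to P.
  Insert 6 (step 1): P = [6];  Q = [1]
  Insert 8 (step 2): P = [6, 8];  Q = [1, 2]
  Insert 3 (step 3): P = [3, 8] / [6];  Q = [1, 2] / [3]
  Insert 2 (step 4): P = [2, 8] / [3] / [6];  Q = [1, 2] / [3] / [4]
  Insert 1 (step 5): P = [1, 8] / [2] / [3] / [6];  Q = [1, 2] / [3] / [4] / [5]
  Insert 7 (step 6): P = [1, 7] / [2, 8] / [3] / [6];  Q = [1, 2] / [3, 6] / [4] / [5]
  Insert 5 (step 7): P = [1, 5] / [2, 7] / [3, 8] / [6];  Q = [1, 2] / [3, 6] / [4, 7] / [5]
  Insert 4 (step 8): P = [1, 4] / [2, 5] / [3, 7] / [6, 8];  Q = [1, 2] / [3, 6] / [4, 7] / [5, 8]
Final shape: (2, 2, 2, 2).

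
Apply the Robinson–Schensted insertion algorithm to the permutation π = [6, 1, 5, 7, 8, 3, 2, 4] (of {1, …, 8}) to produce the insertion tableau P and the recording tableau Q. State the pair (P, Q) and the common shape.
P = [1, 2, 4, 8] / [3, 7] / [5] / [6];  Q = [1, 3, 4, 5] / [2, 8] / [6] / [7];  common shape = (4, 2, 1, 1)

Row-insert the values π_1, π_2, … into P one at a time, bumping the leftmost entry strictly greater than the inserted value down to the next row. The recording tableau Q records, in position (i, j), the step at which that cell was added to P.
  Insert 6 (step 1): P = [6];  Q = [1]
  Insert 1 (step 2): P = [1] / [6];  Q = [1] / [2]
  Insert 5 (step 3): P = [1, 5] / [6];  Q = [1, 3] / [2]
  Insert 7 (step 4): P = [1, 5, 7] / [6];  Q = [1, 3, 4] / [2]
  Insert 8 (step 5): P = [1, 5, 7, 8] / [6];  Q = [1, 3, 4, 5] / [2]
  Insert 3 (step 6): P = [1, 3, 7, 8] / [5] / [6];  Q = [1, 3, 4, 5] / [2] / [6]
  Insert 2 (step 7): P = [1, 2, 7, 8] / [3] / [5] / [6];  Q = [1, 3, 4, 5] / [2] / [6] / [7]
  Insert 4 (step 8): P = [1, 2, 4, 8] / [3, 7] / [5] / [6];  Q = [1, 3, 4, 5] / [2, 8] / [6] / [7]
Final shape: (4, 2, 1, 1).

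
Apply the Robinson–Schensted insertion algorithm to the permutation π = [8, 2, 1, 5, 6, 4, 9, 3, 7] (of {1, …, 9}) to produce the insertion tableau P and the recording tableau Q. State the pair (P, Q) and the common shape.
P = [1, 3, 6, 7] / [2, 4, 9] / [5] / [8];  Q = [1, 4, 5, 7] / [2, 6, 9] / [3] / [8];  common shape = (4, 3, 1, 1)

Row-insert the values π_1, π_2, … into P one at a time, bumping the leftmost entry strictly greater than the inserted value down to the next row. The recording tableau Q records, in position (i, j), the step at which that cell was added to P.
  Insert 8 (step 1): P = [8];  Q = [1]
  Insert 2 (step 2): P = [2] / [8];  Q = [1] / [2]
  Insert 1 (step 3): P = [1] / [2] / [8];  Q = [1] / [2] / [3]
  Insert 5 (step 4): P = [1, 5] / [2] / [8];  Q = [1, 4] / [2] / [3]
  Insert 6 (step 5): P = [1, 5, 6] / [2] / [8];  Q = [1, 4, 5] / [2] / [3]
  Insert 4 (step 6): P = [1, 4, 6] / [2, 5] / [8];  Q = [1, 4, 5] / [2, 6] / [3]
  Insert 9 (step 7): P = [1, 4, 6, 9] / [2, 5] / [8];  Q = [1, 4, 5, 7] / [2, 6] / [3]
  Insert 3 (step 8): P = [1, 3, 6, 9] / [2, 4] / [5] / [8];  Q = [1, 4, 5, 7] / [2, 6] / [3] / [8]
  Insert 7 (step 9): P = [1, 3, 6, 7] / [2, 4, 9] / [5] / [8];  Q = [1, 4, 5, 7] / [2, 6, 9] / [3] / [8]
Final shape: (4, 3, 1, 1).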